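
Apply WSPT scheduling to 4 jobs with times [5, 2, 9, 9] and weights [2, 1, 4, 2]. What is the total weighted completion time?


Compute p/w ratios and sort ascending (WSPT): [(2, 1), (9, 4), (5, 2), (9, 2)]
Compute weighted completion times:
  Job (p=2,w=1): C=2, w*C=1*2=2
  Job (p=9,w=4): C=11, w*C=4*11=44
  Job (p=5,w=2): C=16, w*C=2*16=32
  Job (p=9,w=2): C=25, w*C=2*25=50
Total weighted completion time = 128

128


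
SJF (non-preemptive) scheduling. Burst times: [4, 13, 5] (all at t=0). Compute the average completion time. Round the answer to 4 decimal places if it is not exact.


SJF order (ascending): [4, 5, 13]
Completion times:
  Job 1: burst=4, C=4
  Job 2: burst=5, C=9
  Job 3: burst=13, C=22
Average completion = 35/3 = 11.6667

11.6667


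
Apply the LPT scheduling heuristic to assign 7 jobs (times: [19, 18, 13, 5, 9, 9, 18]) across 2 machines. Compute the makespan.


Sort jobs in decreasing order (LPT): [19, 18, 18, 13, 9, 9, 5]
Assign each job to the least loaded machine:
  Machine 1: jobs [19, 13, 9, 5], load = 46
  Machine 2: jobs [18, 18, 9], load = 45
Makespan = max load = 46

46


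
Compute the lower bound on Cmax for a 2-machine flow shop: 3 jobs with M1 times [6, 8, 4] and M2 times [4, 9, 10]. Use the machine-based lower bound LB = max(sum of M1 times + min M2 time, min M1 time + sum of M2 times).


LB1 = sum(M1 times) + min(M2 times) = 18 + 4 = 22
LB2 = min(M1 times) + sum(M2 times) = 4 + 23 = 27
Lower bound = max(LB1, LB2) = max(22, 27) = 27

27


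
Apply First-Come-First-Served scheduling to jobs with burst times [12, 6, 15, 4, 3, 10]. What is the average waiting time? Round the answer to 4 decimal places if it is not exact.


FCFS order (as given): [12, 6, 15, 4, 3, 10]
Waiting times:
  Job 1: wait = 0
  Job 2: wait = 12
  Job 3: wait = 18
  Job 4: wait = 33
  Job 5: wait = 37
  Job 6: wait = 40
Sum of waiting times = 140
Average waiting time = 140/6 = 23.3333

23.3333


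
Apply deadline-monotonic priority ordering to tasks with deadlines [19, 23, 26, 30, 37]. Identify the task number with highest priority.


Sort tasks by relative deadline (ascending):
  Task 1: deadline = 19
  Task 2: deadline = 23
  Task 3: deadline = 26
  Task 4: deadline = 30
  Task 5: deadline = 37
Priority order (highest first): [1, 2, 3, 4, 5]
Highest priority task = 1

1


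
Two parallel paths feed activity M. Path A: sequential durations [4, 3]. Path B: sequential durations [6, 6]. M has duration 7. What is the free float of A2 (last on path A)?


ES(A2) = sum of predecessors on chain A = 4
EF(A2) = ES + duration = 4 + 3 = 7
Successor of A2 is M. ES(M) = max(sum(A), sum(B)) = max(7, 12) = 12
Free float = ES(successor) - EF(current) = 12 - 7 = 5

5


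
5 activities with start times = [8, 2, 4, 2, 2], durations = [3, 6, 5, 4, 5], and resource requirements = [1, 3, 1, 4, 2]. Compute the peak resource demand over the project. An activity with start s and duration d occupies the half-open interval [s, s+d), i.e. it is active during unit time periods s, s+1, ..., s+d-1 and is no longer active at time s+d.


Each activity i is active on [start_i, start_i + duration_i).
Compute total resource usage per time slot:
  t=0: active resources = [], total = 0
  t=1: active resources = [], total = 0
  t=2: active resources = [3, 4, 2], total = 9
  t=3: active resources = [3, 4, 2], total = 9
  t=4: active resources = [3, 1, 4, 2], total = 10
  t=5: active resources = [3, 1, 4, 2], total = 10
  t=6: active resources = [3, 1, 2], total = 6
  t=7: active resources = [3, 1], total = 4
  t=8: active resources = [1, 1], total = 2
  t=9: active resources = [1], total = 1
  t=10: active resources = [1], total = 1
Peak resource demand = 10

10


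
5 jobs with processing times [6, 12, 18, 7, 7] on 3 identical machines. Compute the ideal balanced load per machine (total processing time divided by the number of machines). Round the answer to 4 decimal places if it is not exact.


Total processing time = 6 + 12 + 18 + 7 + 7 = 50
Number of machines = 3
Ideal balanced load = 50 / 3 = 16.6667

16.6667


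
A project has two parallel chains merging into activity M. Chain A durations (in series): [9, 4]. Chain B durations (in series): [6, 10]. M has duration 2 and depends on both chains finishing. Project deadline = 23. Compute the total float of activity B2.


Forward pass: ES(B2) = sum of predecessors on chain B = 6
EF = ES + duration = 6 + 10 = 16
Backward pass: LF(M) = deadline = 23; LS(M) = 23 - 2 = 21
LF(B2) = LS(M) - sum(successors on chain B) = 21 - 0 = 21
LS = LF - duration = 21 - 10 = 11
Total float = LS - ES = 11 - 6 = 5

5


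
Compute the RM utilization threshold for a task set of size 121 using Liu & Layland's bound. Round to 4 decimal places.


Compute 2^(1/121) = 1.0057449283
Subtract 1: 1.0057449283 - 1 = 0.0057449283
Multiply by n: 121 * 0.0057449283 = 0.6951363243
Round to 4 dp: 0.6951

0.6951


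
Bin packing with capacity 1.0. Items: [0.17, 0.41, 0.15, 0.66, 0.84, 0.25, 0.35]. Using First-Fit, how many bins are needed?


Place items sequentially using First-Fit:
  Item 0.17 -> new Bin 1
  Item 0.41 -> Bin 1 (now 0.58)
  Item 0.15 -> Bin 1 (now 0.73)
  Item 0.66 -> new Bin 2
  Item 0.84 -> new Bin 3
  Item 0.25 -> Bin 1 (now 0.98)
  Item 0.35 -> new Bin 4
Total bins used = 4

4


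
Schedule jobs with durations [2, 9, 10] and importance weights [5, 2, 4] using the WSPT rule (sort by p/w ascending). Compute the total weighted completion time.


Compute p/w ratios and sort ascending (WSPT): [(2, 5), (10, 4), (9, 2)]
Compute weighted completion times:
  Job (p=2,w=5): C=2, w*C=5*2=10
  Job (p=10,w=4): C=12, w*C=4*12=48
  Job (p=9,w=2): C=21, w*C=2*21=42
Total weighted completion time = 100

100


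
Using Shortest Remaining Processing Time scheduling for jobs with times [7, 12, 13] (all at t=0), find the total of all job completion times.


Since all jobs arrive at t=0, SRPT equals SPT ordering.
SPT order: [7, 12, 13]
Completion times:
  Job 1: p=7, C=7
  Job 2: p=12, C=19
  Job 3: p=13, C=32
Total completion time = 7 + 19 + 32 = 58

58


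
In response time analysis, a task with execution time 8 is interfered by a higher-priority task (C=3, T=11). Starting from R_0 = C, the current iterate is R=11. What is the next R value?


R_next = C + ceil(R_prev / T_hp) * C_hp
ceil(11 / 11) = ceil(1.0) = 1
Interference = 1 * 3 = 3
R_next = 8 + 3 = 11
R_next = R_prev, so the iteration has converged (response time = 11).

11


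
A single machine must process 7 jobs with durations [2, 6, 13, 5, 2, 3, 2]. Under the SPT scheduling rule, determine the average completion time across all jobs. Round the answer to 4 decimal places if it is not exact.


Sort jobs by processing time (SPT order): [2, 2, 2, 3, 5, 6, 13]
Compute completion times sequentially:
  Job 1: processing = 2, completes at 2
  Job 2: processing = 2, completes at 4
  Job 3: processing = 2, completes at 6
  Job 4: processing = 3, completes at 9
  Job 5: processing = 5, completes at 14
  Job 6: processing = 6, completes at 20
  Job 7: processing = 13, completes at 33
Sum of completion times = 88
Average completion time = 88/7 = 12.5714

12.5714


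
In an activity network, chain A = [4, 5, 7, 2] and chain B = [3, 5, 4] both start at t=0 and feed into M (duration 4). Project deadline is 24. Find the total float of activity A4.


Forward pass: ES(A4) = sum of predecessors on chain A = 16
EF = ES + duration = 16 + 2 = 18
Backward pass: LF(M) = deadline = 24; LS(M) = 24 - 4 = 20
LF(A4) = LS(M) - sum(successors on chain A) = 20 - 0 = 20
LS = LF - duration = 20 - 2 = 18
Total float = LS - ES = 18 - 16 = 2

2


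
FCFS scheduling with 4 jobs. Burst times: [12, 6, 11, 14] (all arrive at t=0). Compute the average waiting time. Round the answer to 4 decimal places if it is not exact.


FCFS order (as given): [12, 6, 11, 14]
Waiting times:
  Job 1: wait = 0
  Job 2: wait = 12
  Job 3: wait = 18
  Job 4: wait = 29
Sum of waiting times = 59
Average waiting time = 59/4 = 14.75

14.75


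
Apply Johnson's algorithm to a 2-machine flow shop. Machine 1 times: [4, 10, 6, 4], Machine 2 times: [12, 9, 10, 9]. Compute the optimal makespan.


Apply Johnson's rule:
  Group 1 (a <= b): [(1, 4, 12), (4, 4, 9), (3, 6, 10)]
  Group 2 (a > b): [(2, 10, 9)]
Optimal job order: [1, 4, 3, 2]
Schedule:
  Job 1: M1 done at 4, M2 done at 16
  Job 4: M1 done at 8, M2 done at 25
  Job 3: M1 done at 14, M2 done at 35
  Job 2: M1 done at 24, M2 done at 44
Makespan = 44

44


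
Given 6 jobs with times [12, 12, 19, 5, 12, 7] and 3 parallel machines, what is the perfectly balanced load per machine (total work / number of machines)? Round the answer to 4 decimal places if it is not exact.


Total processing time = 12 + 12 + 19 + 5 + 12 + 7 = 67
Number of machines = 3
Ideal balanced load = 67 / 3 = 22.3333

22.3333


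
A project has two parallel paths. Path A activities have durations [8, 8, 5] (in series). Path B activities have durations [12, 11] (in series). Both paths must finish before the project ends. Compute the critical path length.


Path A total = 8 + 8 + 5 = 21
Path B total = 12 + 11 = 23
Critical path = longest path = max(21, 23) = 23

23


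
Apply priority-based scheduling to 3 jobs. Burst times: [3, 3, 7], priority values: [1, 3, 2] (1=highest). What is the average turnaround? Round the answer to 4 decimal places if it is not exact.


Sort by priority (ascending = highest first):
Order: [(1, 3), (2, 7), (3, 3)]
Completion times:
  Priority 1, burst=3, C=3
  Priority 2, burst=7, C=10
  Priority 3, burst=3, C=13
Average turnaround = 26/3 = 8.6667

8.6667


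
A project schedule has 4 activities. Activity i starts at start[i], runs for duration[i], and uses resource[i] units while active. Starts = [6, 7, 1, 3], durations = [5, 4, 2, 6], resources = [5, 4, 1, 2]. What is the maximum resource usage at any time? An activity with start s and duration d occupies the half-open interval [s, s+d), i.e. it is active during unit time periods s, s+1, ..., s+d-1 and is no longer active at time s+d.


Each activity i is active on [start_i, start_i + duration_i).
Compute total resource usage per time slot:
  t=0: active resources = [], total = 0
  t=1: active resources = [1], total = 1
  t=2: active resources = [1], total = 1
  t=3: active resources = [2], total = 2
  t=4: active resources = [2], total = 2
  t=5: active resources = [2], total = 2
  t=6: active resources = [5, 2], total = 7
  t=7: active resources = [5, 4, 2], total = 11
  t=8: active resources = [5, 4, 2], total = 11
  t=9: active resources = [5, 4], total = 9
  t=10: active resources = [5, 4], total = 9
Peak resource demand = 11

11


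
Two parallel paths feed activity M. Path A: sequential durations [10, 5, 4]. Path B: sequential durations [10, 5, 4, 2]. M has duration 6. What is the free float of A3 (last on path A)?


ES(A3) = sum of predecessors on chain A = 15
EF(A3) = ES + duration = 15 + 4 = 19
Successor of A3 is M. ES(M) = max(sum(A), sum(B)) = max(19, 21) = 21
Free float = ES(successor) - EF(current) = 21 - 19 = 2

2


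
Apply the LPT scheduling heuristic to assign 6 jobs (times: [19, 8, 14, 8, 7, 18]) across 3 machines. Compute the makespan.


Sort jobs in decreasing order (LPT): [19, 18, 14, 8, 8, 7]
Assign each job to the least loaded machine:
  Machine 1: jobs [19, 7], load = 26
  Machine 2: jobs [18, 8], load = 26
  Machine 3: jobs [14, 8], load = 22
Makespan = max load = 26

26


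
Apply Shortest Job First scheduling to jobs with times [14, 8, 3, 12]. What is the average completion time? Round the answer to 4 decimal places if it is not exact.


SJF order (ascending): [3, 8, 12, 14]
Completion times:
  Job 1: burst=3, C=3
  Job 2: burst=8, C=11
  Job 3: burst=12, C=23
  Job 4: burst=14, C=37
Average completion = 74/4 = 18.5

18.5


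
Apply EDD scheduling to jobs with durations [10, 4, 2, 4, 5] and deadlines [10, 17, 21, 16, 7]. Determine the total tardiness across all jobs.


Sort by due date (EDD order): [(5, 7), (10, 10), (4, 16), (4, 17), (2, 21)]
Compute completion times and tardiness:
  Job 1: p=5, d=7, C=5, tardiness=max(0,5-7)=0
  Job 2: p=10, d=10, C=15, tardiness=max(0,15-10)=5
  Job 3: p=4, d=16, C=19, tardiness=max(0,19-16)=3
  Job 4: p=4, d=17, C=23, tardiness=max(0,23-17)=6
  Job 5: p=2, d=21, C=25, tardiness=max(0,25-21)=4
Total tardiness = 18

18


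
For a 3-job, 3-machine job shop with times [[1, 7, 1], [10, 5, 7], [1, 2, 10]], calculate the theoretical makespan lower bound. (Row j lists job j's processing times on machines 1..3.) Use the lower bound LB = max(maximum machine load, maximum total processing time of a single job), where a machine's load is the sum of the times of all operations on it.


Machine loads:
  Machine 1: 1 + 10 + 1 = 12
  Machine 2: 7 + 5 + 2 = 14
  Machine 3: 1 + 7 + 10 = 18
Max machine load = 18
Job totals:
  Job 1: 9
  Job 2: 22
  Job 3: 13
Max job total = 22
Lower bound = max(18, 22) = 22

22


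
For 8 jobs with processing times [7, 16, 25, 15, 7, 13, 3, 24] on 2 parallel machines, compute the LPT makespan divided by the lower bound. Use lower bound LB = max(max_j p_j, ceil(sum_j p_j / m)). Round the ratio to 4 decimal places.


LPT order: [25, 24, 16, 15, 13, 7, 7, 3]
Machine loads after assignment: [56, 54]
LPT makespan = 56
Lower bound = max(max_job, ceil(total/2)) = max(25, 55) = 55
Ratio = 56 / 55 = 1.0182

1.0182


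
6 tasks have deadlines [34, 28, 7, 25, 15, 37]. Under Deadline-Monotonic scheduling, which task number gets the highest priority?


Sort tasks by relative deadline (ascending):
  Task 3: deadline = 7
  Task 5: deadline = 15
  Task 4: deadline = 25
  Task 2: deadline = 28
  Task 1: deadline = 34
  Task 6: deadline = 37
Priority order (highest first): [3, 5, 4, 2, 1, 6]
Highest priority task = 3

3


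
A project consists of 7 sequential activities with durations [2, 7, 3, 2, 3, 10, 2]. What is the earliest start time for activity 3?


Activity 3 starts after activities 1 through 2 complete.
Predecessor durations: [2, 7]
ES = 2 + 7 = 9

9


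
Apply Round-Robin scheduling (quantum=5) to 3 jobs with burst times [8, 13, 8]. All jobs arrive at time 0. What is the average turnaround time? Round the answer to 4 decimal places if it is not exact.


Time quantum = 5
Execution trace:
  J1 runs 5 units, time = 5
  J2 runs 5 units, time = 10
  J3 runs 5 units, time = 15
  J1 runs 3 units, time = 18
  J2 runs 5 units, time = 23
  J3 runs 3 units, time = 26
  J2 runs 3 units, time = 29
Finish times: [18, 29, 26]
Average turnaround = 73/3 = 24.3333

24.3333


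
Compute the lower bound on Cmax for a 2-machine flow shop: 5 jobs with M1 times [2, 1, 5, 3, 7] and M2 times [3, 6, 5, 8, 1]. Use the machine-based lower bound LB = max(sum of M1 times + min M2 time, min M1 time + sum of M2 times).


LB1 = sum(M1 times) + min(M2 times) = 18 + 1 = 19
LB2 = min(M1 times) + sum(M2 times) = 1 + 23 = 24
Lower bound = max(LB1, LB2) = max(19, 24) = 24

24


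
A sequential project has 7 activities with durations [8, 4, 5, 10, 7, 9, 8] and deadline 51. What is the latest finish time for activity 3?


LF(activity 3) = deadline - sum of successor durations
Successors: activities 4 through 7 with durations [10, 7, 9, 8]
Sum of successor durations = 34
LF = 51 - 34 = 17

17


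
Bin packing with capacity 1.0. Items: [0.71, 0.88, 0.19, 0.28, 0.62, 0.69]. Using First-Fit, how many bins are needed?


Place items sequentially using First-Fit:
  Item 0.71 -> new Bin 1
  Item 0.88 -> new Bin 2
  Item 0.19 -> Bin 1 (now 0.9)
  Item 0.28 -> new Bin 3
  Item 0.62 -> Bin 3 (now 0.9)
  Item 0.69 -> new Bin 4
Total bins used = 4

4


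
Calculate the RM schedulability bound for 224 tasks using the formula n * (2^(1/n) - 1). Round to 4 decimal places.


Compute 2^(1/224) = 1.0030991997
Subtract 1: 1.0030991997 - 1 = 0.0030991997
Multiply by n: 224 * 0.0030991997 = 0.6942207328
Round to 4 dp: 0.6942

0.6942


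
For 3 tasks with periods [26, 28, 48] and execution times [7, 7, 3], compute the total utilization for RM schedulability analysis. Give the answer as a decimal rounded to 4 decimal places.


Compute individual utilizations (exact fractions):
  Task 1: C/T = 7/26 (approx. 0.2692)
  Task 2: C/T = 7/28 = 1/4 (approx. 0.25)
  Task 3: C/T = 3/48 = 1/16 (approx. 0.0625)
Total utilization U = 7/26 + 1/4 + 1/16 = 121/208
Rounded to 4 decimal places: U = 0.5817
RM (Liu & Layland) bound for 3 tasks = 0.779763; compare with U = 121/208 (approx. 0.581731)
U <= bound, so schedulable by RM sufficient condition.

0.5817


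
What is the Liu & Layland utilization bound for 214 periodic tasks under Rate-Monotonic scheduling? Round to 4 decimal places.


Compute 2^(1/214) = 1.0032442568
Subtract 1: 1.0032442568 - 1 = 0.0032442568
Multiply by n: 214 * 0.0032442568 = 0.6942709552
Round to 4 dp: 0.6943

0.6943


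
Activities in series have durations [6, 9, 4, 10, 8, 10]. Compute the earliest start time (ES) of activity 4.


Activity 4 starts after activities 1 through 3 complete.
Predecessor durations: [6, 9, 4]
ES = 6 + 9 + 4 = 19

19


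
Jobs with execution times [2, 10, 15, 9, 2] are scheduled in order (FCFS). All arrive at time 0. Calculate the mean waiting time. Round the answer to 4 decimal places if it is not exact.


FCFS order (as given): [2, 10, 15, 9, 2]
Waiting times:
  Job 1: wait = 0
  Job 2: wait = 2
  Job 3: wait = 12
  Job 4: wait = 27
  Job 5: wait = 36
Sum of waiting times = 77
Average waiting time = 77/5 = 15.4

15.4


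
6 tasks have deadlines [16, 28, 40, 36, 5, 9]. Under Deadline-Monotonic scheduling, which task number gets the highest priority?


Sort tasks by relative deadline (ascending):
  Task 5: deadline = 5
  Task 6: deadline = 9
  Task 1: deadline = 16
  Task 2: deadline = 28
  Task 4: deadline = 36
  Task 3: deadline = 40
Priority order (highest first): [5, 6, 1, 2, 4, 3]
Highest priority task = 5

5


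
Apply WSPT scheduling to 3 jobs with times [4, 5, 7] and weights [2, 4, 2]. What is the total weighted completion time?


Compute p/w ratios and sort ascending (WSPT): [(5, 4), (4, 2), (7, 2)]
Compute weighted completion times:
  Job (p=5,w=4): C=5, w*C=4*5=20
  Job (p=4,w=2): C=9, w*C=2*9=18
  Job (p=7,w=2): C=16, w*C=2*16=32
Total weighted completion time = 70

70


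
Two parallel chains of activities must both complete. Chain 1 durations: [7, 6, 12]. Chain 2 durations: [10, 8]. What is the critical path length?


Path A total = 7 + 6 + 12 = 25
Path B total = 10 + 8 = 18
Critical path = longest path = max(25, 18) = 25

25


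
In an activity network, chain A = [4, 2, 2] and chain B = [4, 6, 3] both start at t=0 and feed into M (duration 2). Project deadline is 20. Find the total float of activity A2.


Forward pass: ES(A2) = sum of predecessors on chain A = 4
EF = ES + duration = 4 + 2 = 6
Backward pass: LF(M) = deadline = 20; LS(M) = 20 - 2 = 18
LF(A2) = LS(M) - sum(successors on chain A) = 18 - 2 = 16
LS = LF - duration = 16 - 2 = 14
Total float = LS - ES = 14 - 4 = 10

10


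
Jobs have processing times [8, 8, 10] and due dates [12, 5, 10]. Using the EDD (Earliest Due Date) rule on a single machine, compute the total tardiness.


Sort by due date (EDD order): [(8, 5), (10, 10), (8, 12)]
Compute completion times and tardiness:
  Job 1: p=8, d=5, C=8, tardiness=max(0,8-5)=3
  Job 2: p=10, d=10, C=18, tardiness=max(0,18-10)=8
  Job 3: p=8, d=12, C=26, tardiness=max(0,26-12)=14
Total tardiness = 25

25


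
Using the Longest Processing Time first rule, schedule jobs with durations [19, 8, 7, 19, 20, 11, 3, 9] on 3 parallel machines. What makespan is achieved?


Sort jobs in decreasing order (LPT): [20, 19, 19, 11, 9, 8, 7, 3]
Assign each job to the least loaded machine:
  Machine 1: jobs [20, 8, 7], load = 35
  Machine 2: jobs [19, 11], load = 30
  Machine 3: jobs [19, 9, 3], load = 31
Makespan = max load = 35

35


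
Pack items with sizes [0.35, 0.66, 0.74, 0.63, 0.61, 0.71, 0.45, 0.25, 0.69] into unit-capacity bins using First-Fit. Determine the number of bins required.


Place items sequentially using First-Fit:
  Item 0.35 -> new Bin 1
  Item 0.66 -> new Bin 2
  Item 0.74 -> new Bin 3
  Item 0.63 -> Bin 1 (now 0.98)
  Item 0.61 -> new Bin 4
  Item 0.71 -> new Bin 5
  Item 0.45 -> new Bin 6
  Item 0.25 -> Bin 2 (now 0.91)
  Item 0.69 -> new Bin 7
Total bins used = 7

7


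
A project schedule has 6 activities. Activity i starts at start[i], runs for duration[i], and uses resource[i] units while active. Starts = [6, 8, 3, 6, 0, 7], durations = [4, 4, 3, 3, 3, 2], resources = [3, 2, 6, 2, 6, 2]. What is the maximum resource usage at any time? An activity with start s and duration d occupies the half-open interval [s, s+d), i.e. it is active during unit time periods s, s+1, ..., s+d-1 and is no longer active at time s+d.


Each activity i is active on [start_i, start_i + duration_i).
Compute total resource usage per time slot:
  t=0: active resources = [6], total = 6
  t=1: active resources = [6], total = 6
  t=2: active resources = [6], total = 6
  t=3: active resources = [6], total = 6
  t=4: active resources = [6], total = 6
  t=5: active resources = [6], total = 6
  t=6: active resources = [3, 2], total = 5
  t=7: active resources = [3, 2, 2], total = 7
  t=8: active resources = [3, 2, 2, 2], total = 9
  t=9: active resources = [3, 2], total = 5
  t=10: active resources = [2], total = 2
  t=11: active resources = [2], total = 2
Peak resource demand = 9

9


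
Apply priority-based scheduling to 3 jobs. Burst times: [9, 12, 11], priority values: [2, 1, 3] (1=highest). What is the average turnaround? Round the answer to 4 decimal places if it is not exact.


Sort by priority (ascending = highest first):
Order: [(1, 12), (2, 9), (3, 11)]
Completion times:
  Priority 1, burst=12, C=12
  Priority 2, burst=9, C=21
  Priority 3, burst=11, C=32
Average turnaround = 65/3 = 21.6667

21.6667


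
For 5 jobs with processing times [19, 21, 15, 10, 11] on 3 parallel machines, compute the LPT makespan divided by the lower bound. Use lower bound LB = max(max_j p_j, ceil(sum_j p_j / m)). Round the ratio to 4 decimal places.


LPT order: [21, 19, 15, 11, 10]
Machine loads after assignment: [21, 29, 26]
LPT makespan = 29
Lower bound = max(max_job, ceil(total/3)) = max(21, 26) = 26
Ratio = 29 / 26 = 1.1154

1.1154


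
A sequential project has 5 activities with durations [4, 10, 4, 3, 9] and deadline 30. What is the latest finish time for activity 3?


LF(activity 3) = deadline - sum of successor durations
Successors: activities 4 through 5 with durations [3, 9]
Sum of successor durations = 12
LF = 30 - 12 = 18

18


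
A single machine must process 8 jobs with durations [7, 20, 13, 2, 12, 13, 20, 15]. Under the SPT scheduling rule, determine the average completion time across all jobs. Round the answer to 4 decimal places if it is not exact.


Sort jobs by processing time (SPT order): [2, 7, 12, 13, 13, 15, 20, 20]
Compute completion times sequentially:
  Job 1: processing = 2, completes at 2
  Job 2: processing = 7, completes at 9
  Job 3: processing = 12, completes at 21
  Job 4: processing = 13, completes at 34
  Job 5: processing = 13, completes at 47
  Job 6: processing = 15, completes at 62
  Job 7: processing = 20, completes at 82
  Job 8: processing = 20, completes at 102
Sum of completion times = 359
Average completion time = 359/8 = 44.875

44.875


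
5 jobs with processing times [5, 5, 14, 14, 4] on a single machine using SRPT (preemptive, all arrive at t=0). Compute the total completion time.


Since all jobs arrive at t=0, SRPT equals SPT ordering.
SPT order: [4, 5, 5, 14, 14]
Completion times:
  Job 1: p=4, C=4
  Job 2: p=5, C=9
  Job 3: p=5, C=14
  Job 4: p=14, C=28
  Job 5: p=14, C=42
Total completion time = 4 + 9 + 14 + 28 + 42 = 97

97


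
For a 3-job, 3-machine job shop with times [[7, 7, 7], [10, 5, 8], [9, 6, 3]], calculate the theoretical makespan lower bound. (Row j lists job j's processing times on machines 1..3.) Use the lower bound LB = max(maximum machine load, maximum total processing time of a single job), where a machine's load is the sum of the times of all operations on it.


Machine loads:
  Machine 1: 7 + 10 + 9 = 26
  Machine 2: 7 + 5 + 6 = 18
  Machine 3: 7 + 8 + 3 = 18
Max machine load = 26
Job totals:
  Job 1: 21
  Job 2: 23
  Job 3: 18
Max job total = 23
Lower bound = max(26, 23) = 26

26


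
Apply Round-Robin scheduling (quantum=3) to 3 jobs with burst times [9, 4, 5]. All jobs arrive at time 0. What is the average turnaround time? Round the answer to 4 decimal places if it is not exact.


Time quantum = 3
Execution trace:
  J1 runs 3 units, time = 3
  J2 runs 3 units, time = 6
  J3 runs 3 units, time = 9
  J1 runs 3 units, time = 12
  J2 runs 1 units, time = 13
  J3 runs 2 units, time = 15
  J1 runs 3 units, time = 18
Finish times: [18, 13, 15]
Average turnaround = 46/3 = 15.3333

15.3333


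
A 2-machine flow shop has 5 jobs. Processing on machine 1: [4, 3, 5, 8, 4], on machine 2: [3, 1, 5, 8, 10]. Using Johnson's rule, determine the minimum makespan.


Apply Johnson's rule:
  Group 1 (a <= b): [(5, 4, 10), (3, 5, 5), (4, 8, 8)]
  Group 2 (a > b): [(1, 4, 3), (2, 3, 1)]
Optimal job order: [5, 3, 4, 1, 2]
Schedule:
  Job 5: M1 done at 4, M2 done at 14
  Job 3: M1 done at 9, M2 done at 19
  Job 4: M1 done at 17, M2 done at 27
  Job 1: M1 done at 21, M2 done at 30
  Job 2: M1 done at 24, M2 done at 31
Makespan = 31

31


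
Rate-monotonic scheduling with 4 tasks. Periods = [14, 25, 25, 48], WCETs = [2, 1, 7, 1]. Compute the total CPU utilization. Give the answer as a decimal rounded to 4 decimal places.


Compute individual utilizations (exact fractions):
  Task 1: C/T = 2/14 = 1/7 (approx. 0.1429)
  Task 2: C/T = 1/25 (approx. 0.04)
  Task 3: C/T = 7/25 (approx. 0.28)
  Task 4: C/T = 1/48 (approx. 0.0208)
Total utilization U = 1/7 + 1/25 + 7/25 + 1/48 = 4063/8400
Rounded to 4 decimal places: U = 0.4837
RM (Liu & Layland) bound for 4 tasks = 0.756828; compare with U = 4063/8400 (approx. 0.483690)
U <= bound, so schedulable by RM sufficient condition.

0.4837


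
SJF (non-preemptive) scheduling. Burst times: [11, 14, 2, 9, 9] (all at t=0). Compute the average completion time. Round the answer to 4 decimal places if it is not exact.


SJF order (ascending): [2, 9, 9, 11, 14]
Completion times:
  Job 1: burst=2, C=2
  Job 2: burst=9, C=11
  Job 3: burst=9, C=20
  Job 4: burst=11, C=31
  Job 5: burst=14, C=45
Average completion = 109/5 = 21.8

21.8


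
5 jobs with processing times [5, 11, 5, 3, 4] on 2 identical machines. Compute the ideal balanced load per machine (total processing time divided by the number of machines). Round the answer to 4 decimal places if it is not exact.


Total processing time = 5 + 11 + 5 + 3 + 4 = 28
Number of machines = 2
Ideal balanced load = 28 / 2 = 14.0

14.0


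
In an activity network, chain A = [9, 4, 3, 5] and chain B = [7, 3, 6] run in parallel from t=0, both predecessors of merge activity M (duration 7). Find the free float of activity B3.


ES(B3) = sum of predecessors on chain B = 10
EF(B3) = ES + duration = 10 + 6 = 16
Successor of B3 is M. ES(M) = max(sum(A), sum(B)) = max(21, 16) = 21
Free float = ES(successor) - EF(current) = 21 - 16 = 5

5


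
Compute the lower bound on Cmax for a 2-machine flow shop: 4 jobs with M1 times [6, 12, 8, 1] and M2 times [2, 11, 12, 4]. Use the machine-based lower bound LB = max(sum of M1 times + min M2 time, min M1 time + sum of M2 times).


LB1 = sum(M1 times) + min(M2 times) = 27 + 2 = 29
LB2 = min(M1 times) + sum(M2 times) = 1 + 29 = 30
Lower bound = max(LB1, LB2) = max(29, 30) = 30

30


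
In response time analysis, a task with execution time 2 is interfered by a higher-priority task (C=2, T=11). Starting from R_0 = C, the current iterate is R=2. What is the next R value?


R_next = C + ceil(R_prev / T_hp) * C_hp
ceil(2 / 11) = ceil(0.1818) = 1
Interference = 1 * 2 = 2
R_next = 2 + 2 = 4

4


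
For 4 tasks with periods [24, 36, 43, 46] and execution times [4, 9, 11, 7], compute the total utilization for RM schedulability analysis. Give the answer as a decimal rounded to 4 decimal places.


Compute individual utilizations (exact fractions):
  Task 1: C/T = 4/24 = 1/6 (approx. 0.1667)
  Task 2: C/T = 9/36 = 1/4 (approx. 0.25)
  Task 3: C/T = 11/43 (approx. 0.2558)
  Task 4: C/T = 7/46 (approx. 0.1522)
Total utilization U = 1/6 + 1/4 + 11/43 + 7/46 = 9787/11868
Rounded to 4 decimal places: U = 0.8247
RM (Liu & Layland) bound for 4 tasks = 0.756828; compare with U = 9787/11868 (approx. 0.824655)
bound < U <= 1, so the RM sufficient condition is not met (inconclusive; an exact test such as response-time analysis is needed).

0.8247


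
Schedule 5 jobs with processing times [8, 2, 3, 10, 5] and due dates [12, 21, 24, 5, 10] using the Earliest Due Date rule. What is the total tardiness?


Sort by due date (EDD order): [(10, 5), (5, 10), (8, 12), (2, 21), (3, 24)]
Compute completion times and tardiness:
  Job 1: p=10, d=5, C=10, tardiness=max(0,10-5)=5
  Job 2: p=5, d=10, C=15, tardiness=max(0,15-10)=5
  Job 3: p=8, d=12, C=23, tardiness=max(0,23-12)=11
  Job 4: p=2, d=21, C=25, tardiness=max(0,25-21)=4
  Job 5: p=3, d=24, C=28, tardiness=max(0,28-24)=4
Total tardiness = 29

29


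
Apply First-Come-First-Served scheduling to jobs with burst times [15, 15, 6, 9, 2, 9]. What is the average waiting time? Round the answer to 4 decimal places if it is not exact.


FCFS order (as given): [15, 15, 6, 9, 2, 9]
Waiting times:
  Job 1: wait = 0
  Job 2: wait = 15
  Job 3: wait = 30
  Job 4: wait = 36
  Job 5: wait = 45
  Job 6: wait = 47
Sum of waiting times = 173
Average waiting time = 173/6 = 28.8333

28.8333


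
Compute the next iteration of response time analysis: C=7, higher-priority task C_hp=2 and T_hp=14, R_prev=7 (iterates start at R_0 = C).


R_next = C + ceil(R_prev / T_hp) * C_hp
ceil(7 / 14) = ceil(0.5) = 1
Interference = 1 * 2 = 2
R_next = 7 + 2 = 9

9


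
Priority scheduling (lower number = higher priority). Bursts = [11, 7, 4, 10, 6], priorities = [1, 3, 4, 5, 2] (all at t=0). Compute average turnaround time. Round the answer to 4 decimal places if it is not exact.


Sort by priority (ascending = highest first):
Order: [(1, 11), (2, 6), (3, 7), (4, 4), (5, 10)]
Completion times:
  Priority 1, burst=11, C=11
  Priority 2, burst=6, C=17
  Priority 3, burst=7, C=24
  Priority 4, burst=4, C=28
  Priority 5, burst=10, C=38
Average turnaround = 118/5 = 23.6

23.6


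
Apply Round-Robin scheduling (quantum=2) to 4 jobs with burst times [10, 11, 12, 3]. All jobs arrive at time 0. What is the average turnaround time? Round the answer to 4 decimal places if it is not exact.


Time quantum = 2
Execution trace:
  J1 runs 2 units, time = 2
  J2 runs 2 units, time = 4
  J3 runs 2 units, time = 6
  J4 runs 2 units, time = 8
  J1 runs 2 units, time = 10
  J2 runs 2 units, time = 12
  J3 runs 2 units, time = 14
  J4 runs 1 units, time = 15
  J1 runs 2 units, time = 17
  J2 runs 2 units, time = 19
  J3 runs 2 units, time = 21
  J1 runs 2 units, time = 23
  J2 runs 2 units, time = 25
  J3 runs 2 units, time = 27
  J1 runs 2 units, time = 29
  J2 runs 2 units, time = 31
  J3 runs 2 units, time = 33
  J2 runs 1 units, time = 34
  J3 runs 2 units, time = 36
Finish times: [29, 34, 36, 15]
Average turnaround = 114/4 = 28.5

28.5


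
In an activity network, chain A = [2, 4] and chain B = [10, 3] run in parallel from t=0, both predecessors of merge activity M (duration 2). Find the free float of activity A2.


ES(A2) = sum of predecessors on chain A = 2
EF(A2) = ES + duration = 2 + 4 = 6
Successor of A2 is M. ES(M) = max(sum(A), sum(B)) = max(6, 13) = 13
Free float = ES(successor) - EF(current) = 13 - 6 = 7

7


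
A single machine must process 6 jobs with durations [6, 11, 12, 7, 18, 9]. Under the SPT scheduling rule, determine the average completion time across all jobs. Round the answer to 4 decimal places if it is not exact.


Sort jobs by processing time (SPT order): [6, 7, 9, 11, 12, 18]
Compute completion times sequentially:
  Job 1: processing = 6, completes at 6
  Job 2: processing = 7, completes at 13
  Job 3: processing = 9, completes at 22
  Job 4: processing = 11, completes at 33
  Job 5: processing = 12, completes at 45
  Job 6: processing = 18, completes at 63
Sum of completion times = 182
Average completion time = 182/6 = 30.3333

30.3333


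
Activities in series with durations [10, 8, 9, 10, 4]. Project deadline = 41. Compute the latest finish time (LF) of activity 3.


LF(activity 3) = deadline - sum of successor durations
Successors: activities 4 through 5 with durations [10, 4]
Sum of successor durations = 14
LF = 41 - 14 = 27

27


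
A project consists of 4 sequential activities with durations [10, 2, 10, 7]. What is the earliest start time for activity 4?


Activity 4 starts after activities 1 through 3 complete.
Predecessor durations: [10, 2, 10]
ES = 10 + 2 + 10 = 22

22


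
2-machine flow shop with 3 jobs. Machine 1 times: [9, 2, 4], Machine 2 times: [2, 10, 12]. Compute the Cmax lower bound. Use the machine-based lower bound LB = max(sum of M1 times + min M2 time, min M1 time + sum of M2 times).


LB1 = sum(M1 times) + min(M2 times) = 15 + 2 = 17
LB2 = min(M1 times) + sum(M2 times) = 2 + 24 = 26
Lower bound = max(LB1, LB2) = max(17, 26) = 26

26


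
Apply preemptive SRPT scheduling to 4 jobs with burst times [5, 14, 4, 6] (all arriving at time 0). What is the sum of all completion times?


Since all jobs arrive at t=0, SRPT equals SPT ordering.
SPT order: [4, 5, 6, 14]
Completion times:
  Job 1: p=4, C=4
  Job 2: p=5, C=9
  Job 3: p=6, C=15
  Job 4: p=14, C=29
Total completion time = 4 + 9 + 15 + 29 = 57

57


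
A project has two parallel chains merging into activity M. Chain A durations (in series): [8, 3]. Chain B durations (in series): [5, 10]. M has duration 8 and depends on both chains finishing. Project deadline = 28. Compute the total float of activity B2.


Forward pass: ES(B2) = sum of predecessors on chain B = 5
EF = ES + duration = 5 + 10 = 15
Backward pass: LF(M) = deadline = 28; LS(M) = 28 - 8 = 20
LF(B2) = LS(M) - sum(successors on chain B) = 20 - 0 = 20
LS = LF - duration = 20 - 10 = 10
Total float = LS - ES = 10 - 5 = 5

5


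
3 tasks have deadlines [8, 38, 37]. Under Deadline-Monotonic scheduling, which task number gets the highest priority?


Sort tasks by relative deadline (ascending):
  Task 1: deadline = 8
  Task 3: deadline = 37
  Task 2: deadline = 38
Priority order (highest first): [1, 3, 2]
Highest priority task = 1

1


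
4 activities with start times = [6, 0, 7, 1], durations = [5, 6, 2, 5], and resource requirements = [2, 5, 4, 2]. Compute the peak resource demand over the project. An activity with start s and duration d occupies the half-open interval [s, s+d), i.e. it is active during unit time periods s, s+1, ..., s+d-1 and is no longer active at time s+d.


Each activity i is active on [start_i, start_i + duration_i).
Compute total resource usage per time slot:
  t=0: active resources = [5], total = 5
  t=1: active resources = [5, 2], total = 7
  t=2: active resources = [5, 2], total = 7
  t=3: active resources = [5, 2], total = 7
  t=4: active resources = [5, 2], total = 7
  t=5: active resources = [5, 2], total = 7
  t=6: active resources = [2], total = 2
  t=7: active resources = [2, 4], total = 6
  t=8: active resources = [2, 4], total = 6
  t=9: active resources = [2], total = 2
  t=10: active resources = [2], total = 2
Peak resource demand = 7

7


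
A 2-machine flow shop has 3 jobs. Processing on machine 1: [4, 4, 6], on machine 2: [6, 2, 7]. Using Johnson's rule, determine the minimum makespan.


Apply Johnson's rule:
  Group 1 (a <= b): [(1, 4, 6), (3, 6, 7)]
  Group 2 (a > b): [(2, 4, 2)]
Optimal job order: [1, 3, 2]
Schedule:
  Job 1: M1 done at 4, M2 done at 10
  Job 3: M1 done at 10, M2 done at 17
  Job 2: M1 done at 14, M2 done at 19
Makespan = 19

19


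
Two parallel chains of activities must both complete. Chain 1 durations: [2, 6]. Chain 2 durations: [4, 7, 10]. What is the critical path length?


Path A total = 2 + 6 = 8
Path B total = 4 + 7 + 10 = 21
Critical path = longest path = max(8, 21) = 21

21


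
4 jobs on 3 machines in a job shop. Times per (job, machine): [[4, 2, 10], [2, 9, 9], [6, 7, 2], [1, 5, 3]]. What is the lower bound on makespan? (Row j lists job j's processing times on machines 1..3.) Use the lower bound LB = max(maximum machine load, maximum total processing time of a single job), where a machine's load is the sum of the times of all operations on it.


Machine loads:
  Machine 1: 4 + 2 + 6 + 1 = 13
  Machine 2: 2 + 9 + 7 + 5 = 23
  Machine 3: 10 + 9 + 2 + 3 = 24
Max machine load = 24
Job totals:
  Job 1: 16
  Job 2: 20
  Job 3: 15
  Job 4: 9
Max job total = 20
Lower bound = max(24, 20) = 24

24


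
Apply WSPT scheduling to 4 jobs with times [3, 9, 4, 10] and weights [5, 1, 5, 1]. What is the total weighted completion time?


Compute p/w ratios and sort ascending (WSPT): [(3, 5), (4, 5), (9, 1), (10, 1)]
Compute weighted completion times:
  Job (p=3,w=5): C=3, w*C=5*3=15
  Job (p=4,w=5): C=7, w*C=5*7=35
  Job (p=9,w=1): C=16, w*C=1*16=16
  Job (p=10,w=1): C=26, w*C=1*26=26
Total weighted completion time = 92

92


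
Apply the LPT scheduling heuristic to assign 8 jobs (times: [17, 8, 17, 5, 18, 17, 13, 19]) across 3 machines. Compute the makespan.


Sort jobs in decreasing order (LPT): [19, 18, 17, 17, 17, 13, 8, 5]
Assign each job to the least loaded machine:
  Machine 1: jobs [19, 13, 8], load = 40
  Machine 2: jobs [18, 17], load = 35
  Machine 3: jobs [17, 17, 5], load = 39
Makespan = max load = 40

40


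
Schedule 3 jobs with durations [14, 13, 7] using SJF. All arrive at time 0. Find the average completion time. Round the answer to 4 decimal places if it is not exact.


SJF order (ascending): [7, 13, 14]
Completion times:
  Job 1: burst=7, C=7
  Job 2: burst=13, C=20
  Job 3: burst=14, C=34
Average completion = 61/3 = 20.3333

20.3333


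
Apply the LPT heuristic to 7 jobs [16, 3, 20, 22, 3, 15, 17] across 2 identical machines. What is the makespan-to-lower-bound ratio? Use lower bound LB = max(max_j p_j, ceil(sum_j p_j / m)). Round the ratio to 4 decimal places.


LPT order: [22, 20, 17, 16, 15, 3, 3]
Machine loads after assignment: [44, 52]
LPT makespan = 52
Lower bound = max(max_job, ceil(total/2)) = max(22, 48) = 48
Ratio = 52 / 48 = 1.0833

1.0833


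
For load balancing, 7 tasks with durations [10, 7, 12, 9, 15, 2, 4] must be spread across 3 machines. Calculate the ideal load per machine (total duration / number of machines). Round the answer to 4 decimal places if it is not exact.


Total processing time = 10 + 7 + 12 + 9 + 15 + 2 + 4 = 59
Number of machines = 3
Ideal balanced load = 59 / 3 = 19.6667

19.6667


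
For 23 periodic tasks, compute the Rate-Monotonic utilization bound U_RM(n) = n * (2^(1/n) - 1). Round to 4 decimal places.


Compute 2^(1/23) = 1.0305955448
Subtract 1: 1.0305955448 - 1 = 0.0305955448
Multiply by n: 23 * 0.0305955448 = 0.7036975304
Round to 4 dp: 0.7037

0.7037


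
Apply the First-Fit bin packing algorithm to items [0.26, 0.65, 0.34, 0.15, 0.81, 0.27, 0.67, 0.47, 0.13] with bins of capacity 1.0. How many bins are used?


Place items sequentially using First-Fit:
  Item 0.26 -> new Bin 1
  Item 0.65 -> Bin 1 (now 0.91)
  Item 0.34 -> new Bin 2
  Item 0.15 -> Bin 2 (now 0.49)
  Item 0.81 -> new Bin 3
  Item 0.27 -> Bin 2 (now 0.76)
  Item 0.67 -> new Bin 4
  Item 0.47 -> new Bin 5
  Item 0.13 -> Bin 2 (now 0.89)
Total bins used = 5

5


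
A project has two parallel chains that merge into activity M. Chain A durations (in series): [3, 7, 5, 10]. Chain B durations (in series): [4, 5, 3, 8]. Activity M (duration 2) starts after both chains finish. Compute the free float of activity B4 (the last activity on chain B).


ES(B4) = sum of predecessors on chain B = 12
EF(B4) = ES + duration = 12 + 8 = 20
Successor of B4 is M. ES(M) = max(sum(A), sum(B)) = max(25, 20) = 25
Free float = ES(successor) - EF(current) = 25 - 20 = 5

5
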